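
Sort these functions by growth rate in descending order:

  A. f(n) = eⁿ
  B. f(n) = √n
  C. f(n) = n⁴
A > C > B

Comparing growth rates:
A = eⁿ is O(eⁿ)
C = n⁴ is O(n⁴)
B = √n is O(√n)

Therefore, the order from fastest to slowest is: A > C > B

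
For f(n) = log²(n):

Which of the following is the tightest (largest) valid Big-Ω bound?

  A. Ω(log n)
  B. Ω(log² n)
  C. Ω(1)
B

f(n) = log²(n) is Ω(log² n).
All listed options are valid Big-Ω bounds (lower bounds),
but Ω(log² n) is the tightest (largest valid bound).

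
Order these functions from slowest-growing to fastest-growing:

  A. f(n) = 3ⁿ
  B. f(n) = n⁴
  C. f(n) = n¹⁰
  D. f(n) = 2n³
D < B < C < A

Comparing growth rates:
D = 2n³ is O(n³)
B = n⁴ is O(n⁴)
C = n¹⁰ is O(n¹⁰)
A = 3ⁿ is O(3ⁿ)

Therefore, the order from slowest to fastest is: D < B < C < A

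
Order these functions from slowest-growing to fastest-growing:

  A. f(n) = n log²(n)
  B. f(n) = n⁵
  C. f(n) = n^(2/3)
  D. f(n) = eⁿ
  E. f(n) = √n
E < C < A < B < D

Comparing growth rates:
E = √n is O(√n)
C = n^(2/3) is O(n^(2/3))
A = n log²(n) is O(n log² n)
B = n⁵ is O(n⁵)
D = eⁿ is O(eⁿ)

Therefore, the order from slowest to fastest is: E < C < A < B < D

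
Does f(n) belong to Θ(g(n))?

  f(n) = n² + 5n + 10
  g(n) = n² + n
True

f(n) = n² + 5n + 10 and g(n) = n² + n are both O(n²).
Since they have the same asymptotic growth rate, f(n) = Θ(g(n)) is true.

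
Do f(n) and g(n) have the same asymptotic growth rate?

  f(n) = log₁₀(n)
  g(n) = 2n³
False

f(n) = log₁₀(n) is O(log n), and g(n) = 2n³ is O(n³).
Since they have different growth rates, f(n) = Θ(g(n)) is false.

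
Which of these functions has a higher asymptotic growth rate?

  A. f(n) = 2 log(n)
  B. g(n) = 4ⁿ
B

f(n) = 2 log(n) is O(log n), while g(n) = 4ⁿ is O(4ⁿ).
Since O(4ⁿ) grows faster than O(log n), g(n) dominates.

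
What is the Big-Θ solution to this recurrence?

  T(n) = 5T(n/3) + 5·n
Θ(n^log₃(5))

Master Theorem: a = 5, b = 3, f(n) = 5·n.
Compute the critical exponent d = log₃(5) = 1.465.
Compare f(n) = Θ(n) against n^d:
  k = 1 < d = 1.465, so f(n) = O(n^(d-ε)) — Case 1.
  The recursion cost dominates: T(n) = Θ(n^d) = Θ(n^log₃(5)).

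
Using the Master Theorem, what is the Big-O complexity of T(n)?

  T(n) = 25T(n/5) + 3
Θ(n²)

Master Theorem: a = 25, b = 5, f(n) = 3.
Compute the critical exponent d = log₅(25) = 2.
Compare f(n) = Θ(1) against n^d:
  k = 0 < d = 2, so f(n) = O(n^(d-ε)) — Case 1.
  The recursion cost dominates: T(n) = Θ(n^d) = Θ(n²).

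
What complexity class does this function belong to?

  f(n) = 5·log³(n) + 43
O(log³ n)

The dominant term in 5·log³(n) + 43 is 5·log³(n), which is Θ(log³ n).
Lower-order terms (43) are asymptotically negligible.
Constants are absorbed, so the tightest bound is O(log³ n).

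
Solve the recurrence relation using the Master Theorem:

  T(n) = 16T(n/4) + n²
Θ(n² log n)

Master Theorem: a = 16, b = 4, f(n) = n².
Compute the critical exponent d = log₄(16) = 2.
Compare f(n) = Θ(n²) against n^d:
  k = 2 = d, so f(n) = Θ(n^d) — Case 2.
  Work is balanced across levels: T(n) = Θ(n^d log n) = Θ(n² log n).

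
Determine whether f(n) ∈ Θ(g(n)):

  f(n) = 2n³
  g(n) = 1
False

f(n) = 2n³ is O(n³), and g(n) = 1 is O(1).
Since they have different growth rates, f(n) = Θ(g(n)) is false.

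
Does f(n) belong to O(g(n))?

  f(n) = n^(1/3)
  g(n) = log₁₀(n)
False

f(n) = n^(1/3) is O(n^(1/3)), and g(n) = log₁₀(n) is O(log n).
Since O(n^(1/3)) grows faster than O(log n), f(n) = O(g(n)) is false.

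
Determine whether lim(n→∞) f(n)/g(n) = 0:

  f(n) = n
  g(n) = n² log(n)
True

f(n) = n is O(n), and g(n) = n² log(n) is O(n² log n).
Since O(n) grows strictly slower than O(n² log n), f(n) = o(g(n)) is true.
This means lim(n→∞) f(n)/g(n) = 0.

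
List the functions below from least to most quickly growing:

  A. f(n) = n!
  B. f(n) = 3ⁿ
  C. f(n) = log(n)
C < B < A

Comparing growth rates:
C = log(n) is O(log n)
B = 3ⁿ is O(3ⁿ)
A = n! is O(n!)

Therefore, the order from slowest to fastest is: C < B < A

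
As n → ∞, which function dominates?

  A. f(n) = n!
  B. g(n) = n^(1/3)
A

f(n) = n! is O(n!), while g(n) = n^(1/3) is O(n^(1/3)).
Since O(n!) grows faster than O(n^(1/3)), f(n) dominates.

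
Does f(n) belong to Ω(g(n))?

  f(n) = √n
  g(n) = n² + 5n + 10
False

f(n) = √n is O(√n), and g(n) = n² + 5n + 10 is O(n²).
Since O(√n) grows slower than O(n²), f(n) = Ω(g(n)) is false.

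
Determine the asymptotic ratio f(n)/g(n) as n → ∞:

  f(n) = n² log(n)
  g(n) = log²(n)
∞

Since n² log(n) (O(n² log n)) grows faster than log²(n) (O(log² n)),
the ratio f(n)/g(n) → ∞ as n → ∞.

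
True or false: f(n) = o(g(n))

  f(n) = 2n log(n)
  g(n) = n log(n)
False

f(n) = 2n log(n) is O(n log n), and g(n) = n log(n) is O(n log n).
Since they have the same growth rate, f(n) = o(g(n)) is false.
(f = o(g) requires f to grow strictly slower, not equal.)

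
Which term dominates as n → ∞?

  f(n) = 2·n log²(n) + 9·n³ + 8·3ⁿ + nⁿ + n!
nⁿ

Looking at each term:
  - 2·n log²(n) is O(n log² n)
  - 9·n³ is O(n³)
  - 8·3ⁿ is O(3ⁿ)
  - nⁿ is O(nⁿ)
  - n! is O(n!)

The term nⁿ (O(nⁿ)) grows fastest and dominates all others.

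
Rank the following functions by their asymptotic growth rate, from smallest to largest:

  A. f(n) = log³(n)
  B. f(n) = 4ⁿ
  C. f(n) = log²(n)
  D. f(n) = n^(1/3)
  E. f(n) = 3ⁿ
C < A < D < E < B

Comparing growth rates:
C = log²(n) is O(log² n)
A = log³(n) is O(log³ n)
D = n^(1/3) is O(n^(1/3))
E = 3ⁿ is O(3ⁿ)
B = 4ⁿ is O(4ⁿ)

Therefore, the order from slowest to fastest is: C < A < D < E < B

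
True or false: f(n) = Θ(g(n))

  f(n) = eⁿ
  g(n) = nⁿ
False

f(n) = eⁿ is O(eⁿ), and g(n) = nⁿ is O(nⁿ).
Since they have different growth rates, f(n) = Θ(g(n)) is false.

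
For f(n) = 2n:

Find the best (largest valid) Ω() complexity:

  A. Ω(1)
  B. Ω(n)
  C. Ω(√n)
B

f(n) = 2n is Ω(n).
All listed options are valid Big-Ω bounds (lower bounds),
but Ω(n) is the tightest (largest valid bound).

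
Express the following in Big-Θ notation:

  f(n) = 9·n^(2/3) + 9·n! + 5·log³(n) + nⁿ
Θ(nⁿ)

Order the terms by growth rate: 5·log³(n) ≺ 9·n^(2/3) ≺ 9·n! ≺ nⁿ.
The fastest-growing term nⁿ dominates as n → ∞; dropping its constant factor gives Θ(nⁿ).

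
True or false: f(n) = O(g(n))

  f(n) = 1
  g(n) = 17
True

f(n) = 1 and g(n) = 17 are both O(1).
Big-O permits equal growth rates (f ≤ c·g for some c), so f(n) = O(g(n)) is true.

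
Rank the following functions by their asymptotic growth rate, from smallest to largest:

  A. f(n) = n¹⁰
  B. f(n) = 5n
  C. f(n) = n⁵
B < C < A

Comparing growth rates:
B = 5n is O(n)
C = n⁵ is O(n⁵)
A = n¹⁰ is O(n¹⁰)

Therefore, the order from slowest to fastest is: B < C < A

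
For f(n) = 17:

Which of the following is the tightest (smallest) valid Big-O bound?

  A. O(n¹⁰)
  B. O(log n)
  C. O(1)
C

f(n) = 17 is O(1).
All listed options are valid Big-O bounds (upper bounds),
but O(1) is the tightest (smallest valid bound).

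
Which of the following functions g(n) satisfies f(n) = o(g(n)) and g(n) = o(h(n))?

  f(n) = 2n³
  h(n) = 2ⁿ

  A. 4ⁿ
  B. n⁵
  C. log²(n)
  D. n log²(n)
B

We need g(n) with 2n³ = o(g(n)) and g(n) = o(2ⁿ), i.e. O(n³) ≺ g ≺ O(2ⁿ).
Check each option:
  A. 4ⁿ — O(4ⁿ) does not grow strictly slower than h(n)
  B. n⁵ — O(n⁵) is strictly between O(n³) and O(2ⁿ) ✓
  C. log²(n) — O(log² n) does not grow strictly faster than f(n)
  D. n log²(n) — O(n log² n) does not grow strictly faster than f(n)

Only option B (n⁵) lies strictly between.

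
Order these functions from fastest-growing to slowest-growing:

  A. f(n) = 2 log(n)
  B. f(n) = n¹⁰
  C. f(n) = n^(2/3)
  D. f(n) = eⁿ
D > B > C > A

Comparing growth rates:
D = eⁿ is O(eⁿ)
B = n¹⁰ is O(n¹⁰)
C = n^(2/3) is O(n^(2/3))
A = 2 log(n) is O(log n)

Therefore, the order from fastest to slowest is: D > B > C > A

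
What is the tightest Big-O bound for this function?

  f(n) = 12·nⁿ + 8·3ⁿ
O(nⁿ)

The dominant term in 12·nⁿ + 8·3ⁿ is 12·nⁿ, which is Θ(nⁿ).
Lower-order terms (8·3ⁿ) are asymptotically negligible.
Constants are absorbed, so the tightest bound is O(nⁿ).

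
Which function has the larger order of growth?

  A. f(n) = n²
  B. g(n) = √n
A

f(n) = n² is O(n²), while g(n) = √n is O(√n).
Since O(n²) grows faster than O(√n), f(n) dominates.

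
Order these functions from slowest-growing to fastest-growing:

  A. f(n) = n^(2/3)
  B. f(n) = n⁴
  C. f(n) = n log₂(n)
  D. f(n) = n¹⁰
A < C < B < D

Comparing growth rates:
A = n^(2/3) is O(n^(2/3))
C = n log₂(n) is O(n log n)
B = n⁴ is O(n⁴)
D = n¹⁰ is O(n¹⁰)

Therefore, the order from slowest to fastest is: A < C < B < D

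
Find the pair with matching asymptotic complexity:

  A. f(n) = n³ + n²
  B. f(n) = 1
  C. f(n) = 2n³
A and C

Examining each function:
  A. n³ + n² is O(n³)
  B. 1 is O(1)
  C. 2n³ is O(n³)

Functions A and C both have the same complexity class.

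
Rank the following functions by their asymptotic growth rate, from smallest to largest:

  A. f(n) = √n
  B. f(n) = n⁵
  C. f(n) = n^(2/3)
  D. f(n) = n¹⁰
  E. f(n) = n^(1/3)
E < A < C < B < D

Comparing growth rates:
E = n^(1/3) is O(n^(1/3))
A = √n is O(√n)
C = n^(2/3) is O(n^(2/3))
B = n⁵ is O(n⁵)
D = n¹⁰ is O(n¹⁰)

Therefore, the order from slowest to fastest is: E < A < C < B < D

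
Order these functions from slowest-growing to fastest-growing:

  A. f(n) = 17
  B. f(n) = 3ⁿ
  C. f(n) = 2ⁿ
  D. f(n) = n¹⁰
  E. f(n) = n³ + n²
A < E < D < C < B

Comparing growth rates:
A = 17 is O(1)
E = n³ + n² is O(n³)
D = n¹⁰ is O(n¹⁰)
C = 2ⁿ is O(2ⁿ)
B = 3ⁿ is O(3ⁿ)

Therefore, the order from slowest to fastest is: A < E < D < C < B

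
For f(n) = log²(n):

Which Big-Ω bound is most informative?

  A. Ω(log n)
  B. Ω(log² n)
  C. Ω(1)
B

f(n) = log²(n) is Ω(log² n).
All listed options are valid Big-Ω bounds (lower bounds),
but Ω(log² n) is the tightest (largest valid bound).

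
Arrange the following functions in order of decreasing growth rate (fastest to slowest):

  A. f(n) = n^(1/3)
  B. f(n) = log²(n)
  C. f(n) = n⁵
C > A > B

Comparing growth rates:
C = n⁵ is O(n⁵)
A = n^(1/3) is O(n^(1/3))
B = log²(n) is O(log² n)

Therefore, the order from fastest to slowest is: C > A > B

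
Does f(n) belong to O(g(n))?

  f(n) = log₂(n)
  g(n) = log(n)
True

f(n) = log₂(n) and g(n) = log(n) are both O(log n).
Big-O permits equal growth rates (f ≤ c·g for some c), so f(n) = O(g(n)) is true.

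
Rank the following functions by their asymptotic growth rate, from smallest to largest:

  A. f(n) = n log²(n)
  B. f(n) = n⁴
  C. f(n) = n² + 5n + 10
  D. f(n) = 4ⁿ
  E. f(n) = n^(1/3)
E < A < C < B < D

Comparing growth rates:
E = n^(1/3) is O(n^(1/3))
A = n log²(n) is O(n log² n)
C = n² + 5n + 10 is O(n²)
B = n⁴ is O(n⁴)
D = 4ⁿ is O(4ⁿ)

Therefore, the order from slowest to fastest is: E < A < C < B < D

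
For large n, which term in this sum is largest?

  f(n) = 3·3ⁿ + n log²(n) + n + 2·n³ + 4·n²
3·3ⁿ

Looking at each term:
  - 3·3ⁿ is O(3ⁿ)
  - n log²(n) is O(n log² n)
  - n is O(n)
  - 2·n³ is O(n³)
  - 4·n² is O(n²)

The term 3·3ⁿ (O(3ⁿ)) grows fastest and dominates all others.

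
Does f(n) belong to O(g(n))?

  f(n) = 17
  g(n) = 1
True

f(n) = 17 and g(n) = 1 are both O(1).
Big-O permits equal growth rates (f ≤ c·g for some c), so f(n) = O(g(n)) is true.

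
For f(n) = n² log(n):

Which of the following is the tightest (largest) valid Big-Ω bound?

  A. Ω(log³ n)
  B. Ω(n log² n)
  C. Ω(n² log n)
C

f(n) = n² log(n) is Ω(n² log n).
All listed options are valid Big-Ω bounds (lower bounds),
but Ω(n² log n) is the tightest (largest valid bound).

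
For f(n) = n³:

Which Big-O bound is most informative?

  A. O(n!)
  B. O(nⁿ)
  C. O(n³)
C

f(n) = n³ is O(n³).
All listed options are valid Big-O bounds (upper bounds),
but O(n³) is the tightest (smallest valid bound).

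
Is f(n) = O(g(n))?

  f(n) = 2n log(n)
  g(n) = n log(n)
True

f(n) = 2n log(n) and g(n) = n log(n) are both O(n log n).
Big-O permits equal growth rates (f ≤ c·g for some c), so f(n) = O(g(n)) is true.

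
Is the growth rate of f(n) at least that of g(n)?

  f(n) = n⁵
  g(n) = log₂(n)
True

f(n) = n⁵ is O(n⁵), and g(n) = log₂(n) is O(log n).
Since O(n⁵) grows at least as fast as O(log n), f(n) = Ω(g(n)) is true.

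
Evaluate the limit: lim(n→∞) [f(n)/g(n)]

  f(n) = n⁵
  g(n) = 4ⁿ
0

Since n⁵ (O(n⁵)) grows slower than 4ⁿ (O(4ⁿ)),
the ratio f(n)/g(n) → 0 as n → ∞.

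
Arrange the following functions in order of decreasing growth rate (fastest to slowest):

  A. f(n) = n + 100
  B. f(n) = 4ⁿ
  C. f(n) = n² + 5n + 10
B > C > A

Comparing growth rates:
B = 4ⁿ is O(4ⁿ)
C = n² + 5n + 10 is O(n²)
A = n + 100 is O(n)

Therefore, the order from fastest to slowest is: B > C > A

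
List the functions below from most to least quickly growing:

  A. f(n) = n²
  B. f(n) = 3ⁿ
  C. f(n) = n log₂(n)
B > A > C

Comparing growth rates:
B = 3ⁿ is O(3ⁿ)
A = n² is O(n²)
C = n log₂(n) is O(n log n)

Therefore, the order from fastest to slowest is: B > A > C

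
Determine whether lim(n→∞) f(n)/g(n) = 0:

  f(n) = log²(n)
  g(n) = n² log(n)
True

f(n) = log²(n) is O(log² n), and g(n) = n² log(n) is O(n² log n).
Since O(log² n) grows strictly slower than O(n² log n), f(n) = o(g(n)) is true.
This means lim(n→∞) f(n)/g(n) = 0.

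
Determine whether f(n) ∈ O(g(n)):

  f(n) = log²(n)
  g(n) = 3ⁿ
True

f(n) = log²(n) is O(log² n), and g(n) = 3ⁿ is O(3ⁿ).
Since O(log² n) ⊆ O(3ⁿ) (f grows no faster than g), f(n) = O(g(n)) is true.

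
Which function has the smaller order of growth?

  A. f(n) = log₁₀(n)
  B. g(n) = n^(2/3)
A

f(n) = log₁₀(n) is O(log n), while g(n) = n^(2/3) is O(n^(2/3)).
Since O(log n) grows slower than O(n^(2/3)), f(n) is dominated.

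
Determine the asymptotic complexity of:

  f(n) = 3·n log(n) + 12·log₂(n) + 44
O(n log n)

The dominant term in 3·n log(n) + 12·log₂(n) + 44 is 3·n log(n), which is Θ(n log n).
Lower-order terms (12·log₂(n), 44) are asymptotically negligible.
Constants are absorbed, so the tightest bound is O(n log n).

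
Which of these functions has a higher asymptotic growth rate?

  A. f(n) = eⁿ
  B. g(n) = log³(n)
A

f(n) = eⁿ is O(eⁿ), while g(n) = log³(n) is O(log³ n).
Since O(eⁿ) grows faster than O(log³ n), f(n) dominates.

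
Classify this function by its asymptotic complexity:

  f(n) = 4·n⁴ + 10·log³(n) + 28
O(n⁴)

The dominant term in 4·n⁴ + 10·log³(n) + 28 is 4·n⁴, which is Θ(n⁴).
Lower-order terms (10·log³(n), 28) are asymptotically negligible.
Constants are absorbed, so the tightest bound is O(n⁴).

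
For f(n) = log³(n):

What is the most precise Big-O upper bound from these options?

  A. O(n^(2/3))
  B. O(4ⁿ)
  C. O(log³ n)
C

f(n) = log³(n) is O(log³ n).
All listed options are valid Big-O bounds (upper bounds),
but O(log³ n) is the tightest (smallest valid bound).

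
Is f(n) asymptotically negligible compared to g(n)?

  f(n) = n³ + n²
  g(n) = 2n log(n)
False

f(n) = n³ + n² is O(n³), and g(n) = 2n log(n) is O(n log n).
Since O(n³) grows faster than or equal to O(n log n), f(n) = o(g(n)) is false.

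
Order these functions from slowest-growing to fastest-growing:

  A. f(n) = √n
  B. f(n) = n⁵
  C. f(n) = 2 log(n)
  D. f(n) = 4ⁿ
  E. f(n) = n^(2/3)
C < A < E < B < D

Comparing growth rates:
C = 2 log(n) is O(log n)
A = √n is O(√n)
E = n^(2/3) is O(n^(2/3))
B = n⁵ is O(n⁵)
D = 4ⁿ is O(4ⁿ)

Therefore, the order from slowest to fastest is: C < A < E < B < D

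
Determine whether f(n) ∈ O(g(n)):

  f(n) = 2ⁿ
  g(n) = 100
False

f(n) = 2ⁿ is O(2ⁿ), and g(n) = 100 is O(1).
Since O(2ⁿ) grows faster than O(1), f(n) = O(g(n)) is false.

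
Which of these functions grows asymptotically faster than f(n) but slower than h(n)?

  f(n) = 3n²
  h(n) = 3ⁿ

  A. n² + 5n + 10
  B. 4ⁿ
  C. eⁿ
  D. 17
C

We need g(n) with 3n² = o(g(n)) and g(n) = o(3ⁿ), i.e. O(n²) ≺ g ≺ O(3ⁿ).
Check each option:
  A. n² + 5n + 10 — O(n²) does not grow strictly faster than f(n)
  B. 4ⁿ — O(4ⁿ) does not grow strictly slower than h(n)
  C. eⁿ — O(eⁿ) is strictly between O(n²) and O(3ⁿ) ✓
  D. 17 — O(1) does not grow strictly faster than f(n)

Only option C (eⁿ) lies strictly between.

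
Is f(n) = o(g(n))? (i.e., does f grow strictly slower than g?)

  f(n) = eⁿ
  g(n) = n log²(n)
False

f(n) = eⁿ is O(eⁿ), and g(n) = n log²(n) is O(n log² n).
Since O(eⁿ) grows faster than or equal to O(n log² n), f(n) = o(g(n)) is false.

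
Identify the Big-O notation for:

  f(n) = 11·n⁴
O(n⁴)

The dominant term in 11·n⁴ is 11·n⁴, which is Θ(n⁴).
Constants are absorbed, so the tightest bound is O(n⁴).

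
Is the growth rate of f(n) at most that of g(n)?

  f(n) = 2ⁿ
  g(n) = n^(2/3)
False

f(n) = 2ⁿ is O(2ⁿ), and g(n) = n^(2/3) is O(n^(2/3)).
Since O(2ⁿ) grows faster than O(n^(2/3)), f(n) = O(g(n)) is false.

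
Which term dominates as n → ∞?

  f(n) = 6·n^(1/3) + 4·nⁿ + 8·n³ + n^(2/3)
4·nⁿ

Looking at each term:
  - 6·n^(1/3) is O(n^(1/3))
  - 4·nⁿ is O(nⁿ)
  - 8·n³ is O(n³)
  - n^(2/3) is O(n^(2/3))

The term 4·nⁿ (O(nⁿ)) grows fastest and dominates all others.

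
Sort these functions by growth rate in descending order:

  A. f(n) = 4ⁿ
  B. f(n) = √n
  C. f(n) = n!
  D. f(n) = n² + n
C > A > D > B

Comparing growth rates:
C = n! is O(n!)
A = 4ⁿ is O(4ⁿ)
D = n² + n is O(n²)
B = √n is O(√n)

Therefore, the order from fastest to slowest is: C > A > D > B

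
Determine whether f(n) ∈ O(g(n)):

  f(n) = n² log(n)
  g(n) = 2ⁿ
True

f(n) = n² log(n) is O(n² log n), and g(n) = 2ⁿ is O(2ⁿ).
Since O(n² log n) ⊆ O(2ⁿ) (f grows no faster than g), f(n) = O(g(n)) is true.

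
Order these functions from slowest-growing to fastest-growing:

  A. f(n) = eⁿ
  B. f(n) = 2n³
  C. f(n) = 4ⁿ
B < A < C

Comparing growth rates:
B = 2n³ is O(n³)
A = eⁿ is O(eⁿ)
C = 4ⁿ is O(4ⁿ)

Therefore, the order from slowest to fastest is: B < A < C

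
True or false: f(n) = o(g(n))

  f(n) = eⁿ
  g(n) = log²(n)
False

f(n) = eⁿ is O(eⁿ), and g(n) = log²(n) is O(log² n).
Since O(eⁿ) grows faster than or equal to O(log² n), f(n) = o(g(n)) is false.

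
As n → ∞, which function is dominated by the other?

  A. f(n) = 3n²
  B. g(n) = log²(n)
B

f(n) = 3n² is O(n²), while g(n) = log²(n) is O(log² n).
Since O(log² n) grows slower than O(n²), g(n) is dominated.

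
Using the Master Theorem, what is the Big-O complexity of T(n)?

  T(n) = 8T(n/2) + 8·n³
Θ(n³ log n)

Master Theorem: a = 8, b = 2, f(n) = 8·n³.
Compute the critical exponent d = log₂(8) = 3.
Compare f(n) = Θ(n³) against n^d:
  k = 3 = d, so f(n) = Θ(n^d) — Case 2.
  Work is balanced across levels: T(n) = Θ(n^d log n) = Θ(n³ log n).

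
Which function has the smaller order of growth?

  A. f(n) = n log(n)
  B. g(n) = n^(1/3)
B

f(n) = n log(n) is O(n log n), while g(n) = n^(1/3) is O(n^(1/3)).
Since O(n^(1/3)) grows slower than O(n log n), g(n) is dominated.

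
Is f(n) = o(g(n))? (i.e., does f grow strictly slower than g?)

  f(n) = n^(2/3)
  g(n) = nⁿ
True

f(n) = n^(2/3) is O(n^(2/3)), and g(n) = nⁿ is O(nⁿ).
Since O(n^(2/3)) grows strictly slower than O(nⁿ), f(n) = o(g(n)) is true.
This means lim(n→∞) f(n)/g(n) = 0.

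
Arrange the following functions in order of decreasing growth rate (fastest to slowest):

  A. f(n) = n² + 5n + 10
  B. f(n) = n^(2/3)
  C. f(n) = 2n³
C > A > B

Comparing growth rates:
C = 2n³ is O(n³)
A = n² + 5n + 10 is O(n²)
B = n^(2/3) is O(n^(2/3))

Therefore, the order from fastest to slowest is: C > A > B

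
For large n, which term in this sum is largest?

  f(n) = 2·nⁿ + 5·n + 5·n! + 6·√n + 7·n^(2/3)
2·nⁿ

Looking at each term:
  - 2·nⁿ is O(nⁿ)
  - 5·n is O(n)
  - 5·n! is O(n!)
  - 6·√n is O(√n)
  - 7·n^(2/3) is O(n^(2/3))

The term 2·nⁿ (O(nⁿ)) grows fastest and dominates all others.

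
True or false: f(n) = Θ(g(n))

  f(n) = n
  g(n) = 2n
True

f(n) = n and g(n) = 2n are both O(n).
Since they have the same asymptotic growth rate, f(n) = Θ(g(n)) is true.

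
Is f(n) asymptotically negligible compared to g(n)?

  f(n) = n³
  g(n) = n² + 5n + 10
False

f(n) = n³ is O(n³), and g(n) = n² + 5n + 10 is O(n²).
Since O(n³) grows faster than or equal to O(n²), f(n) = o(g(n)) is false.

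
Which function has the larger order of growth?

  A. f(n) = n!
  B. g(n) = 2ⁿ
A

f(n) = n! is O(n!), while g(n) = 2ⁿ is O(2ⁿ).
Since O(n!) grows faster than O(2ⁿ), f(n) dominates.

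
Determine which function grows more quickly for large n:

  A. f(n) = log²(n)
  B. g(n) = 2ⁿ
B

f(n) = log²(n) is O(log² n), while g(n) = 2ⁿ is O(2ⁿ).
Since O(2ⁿ) grows faster than O(log² n), g(n) dominates.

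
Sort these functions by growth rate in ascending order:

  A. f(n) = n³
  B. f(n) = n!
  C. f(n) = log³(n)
C < A < B

Comparing growth rates:
C = log³(n) is O(log³ n)
A = n³ is O(n³)
B = n! is O(n!)

Therefore, the order from slowest to fastest is: C < A < B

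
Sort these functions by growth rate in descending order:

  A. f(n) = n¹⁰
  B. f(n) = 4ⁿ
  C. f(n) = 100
B > A > C

Comparing growth rates:
B = 4ⁿ is O(4ⁿ)
A = n¹⁰ is O(n¹⁰)
C = 100 is O(1)

Therefore, the order from fastest to slowest is: B > A > C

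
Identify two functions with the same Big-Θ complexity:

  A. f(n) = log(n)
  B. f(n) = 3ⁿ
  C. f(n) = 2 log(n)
A and C

Examining each function:
  A. log(n) is O(log n)
  B. 3ⁿ is O(3ⁿ)
  C. 2 log(n) is O(log n)

Functions A and C both have the same complexity class.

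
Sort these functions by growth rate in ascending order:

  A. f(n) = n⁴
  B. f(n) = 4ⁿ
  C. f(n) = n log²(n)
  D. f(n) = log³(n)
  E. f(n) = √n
D < E < C < A < B

Comparing growth rates:
D = log³(n) is O(log³ n)
E = √n is O(√n)
C = n log²(n) is O(n log² n)
A = n⁴ is O(n⁴)
B = 4ⁿ is O(4ⁿ)

Therefore, the order from slowest to fastest is: D < E < C < A < B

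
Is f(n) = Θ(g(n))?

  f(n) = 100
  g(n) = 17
True

f(n) = 100 and g(n) = 17 are both O(1).
Since they have the same asymptotic growth rate, f(n) = Θ(g(n)) is true.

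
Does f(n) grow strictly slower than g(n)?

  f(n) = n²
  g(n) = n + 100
False

f(n) = n² is O(n²), and g(n) = n + 100 is O(n).
Since O(n²) grows faster than or equal to O(n), f(n) = o(g(n)) is false.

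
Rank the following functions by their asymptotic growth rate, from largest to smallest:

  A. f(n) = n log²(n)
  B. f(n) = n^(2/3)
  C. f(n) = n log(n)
A > C > B

Comparing growth rates:
A = n log²(n) is O(n log² n)
C = n log(n) is O(n log n)
B = n^(2/3) is O(n^(2/3))

Therefore, the order from fastest to slowest is: A > C > B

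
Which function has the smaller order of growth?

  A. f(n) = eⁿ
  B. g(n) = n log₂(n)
B

f(n) = eⁿ is O(eⁿ), while g(n) = n log₂(n) is O(n log n).
Since O(n log n) grows slower than O(eⁿ), g(n) is dominated.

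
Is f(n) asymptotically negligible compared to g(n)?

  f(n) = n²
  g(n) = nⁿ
True

f(n) = n² is O(n²), and g(n) = nⁿ is O(nⁿ).
Since O(n²) grows strictly slower than O(nⁿ), f(n) = o(g(n)) is true.
This means lim(n→∞) f(n)/g(n) = 0.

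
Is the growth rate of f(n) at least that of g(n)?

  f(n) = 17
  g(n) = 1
True

f(n) = 17 and g(n) = 1 are both O(1).
Big-Ω permits equal growth rates (f ≥ c·g for some c > 0), so f(n) = Ω(g(n)) is true.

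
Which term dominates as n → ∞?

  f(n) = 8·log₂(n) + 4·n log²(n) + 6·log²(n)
4·n log²(n)

Looking at each term:
  - 8·log₂(n) is O(log n)
  - 4·n log²(n) is O(n log² n)
  - 6·log²(n) is O(log² n)

The term 4·n log²(n) (O(n log² n)) grows fastest and dominates all others.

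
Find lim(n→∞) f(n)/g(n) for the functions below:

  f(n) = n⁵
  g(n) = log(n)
∞

Since n⁵ (O(n⁵)) grows faster than log(n) (O(log n)),
the ratio f(n)/g(n) → ∞ as n → ∞.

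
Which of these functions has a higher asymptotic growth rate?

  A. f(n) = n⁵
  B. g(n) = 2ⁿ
B

f(n) = n⁵ is O(n⁵), while g(n) = 2ⁿ is O(2ⁿ).
Since O(2ⁿ) grows faster than O(n⁵), g(n) dominates.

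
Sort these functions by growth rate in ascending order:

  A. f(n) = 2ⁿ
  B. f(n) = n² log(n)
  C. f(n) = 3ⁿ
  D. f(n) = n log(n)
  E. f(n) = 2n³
D < B < E < A < C

Comparing growth rates:
D = n log(n) is O(n log n)
B = n² log(n) is O(n² log n)
E = 2n³ is O(n³)
A = 2ⁿ is O(2ⁿ)
C = 3ⁿ is O(3ⁿ)

Therefore, the order from slowest to fastest is: D < B < E < A < C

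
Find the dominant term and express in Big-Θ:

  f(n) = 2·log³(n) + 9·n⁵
Θ(n⁵)

Order the terms by growth rate: 2·log³(n) ≺ 9·n⁵.
The fastest-growing term 9·n⁵ dominates as n → ∞; dropping its constant factor gives Θ(n⁵).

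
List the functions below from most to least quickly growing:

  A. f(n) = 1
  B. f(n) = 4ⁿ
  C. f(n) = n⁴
B > C > A

Comparing growth rates:
B = 4ⁿ is O(4ⁿ)
C = n⁴ is O(n⁴)
A = 1 is O(1)

Therefore, the order from fastest to slowest is: B > C > A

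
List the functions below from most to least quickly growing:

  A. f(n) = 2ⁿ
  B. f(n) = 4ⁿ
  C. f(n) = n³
B > A > C

Comparing growth rates:
B = 4ⁿ is O(4ⁿ)
A = 2ⁿ is O(2ⁿ)
C = n³ is O(n³)

Therefore, the order from fastest to slowest is: B > A > C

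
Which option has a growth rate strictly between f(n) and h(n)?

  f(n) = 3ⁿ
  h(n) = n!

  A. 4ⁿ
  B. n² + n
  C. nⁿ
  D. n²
A

We need g(n) with 3ⁿ = o(g(n)) and g(n) = o(n!), i.e. O(3ⁿ) ≺ g ≺ O(n!).
Check each option:
  A. 4ⁿ — O(4ⁿ) is strictly between O(3ⁿ) and O(n!) ✓
  B. n² + n — O(n²) does not grow strictly faster than f(n)
  C. nⁿ — O(nⁿ) does not grow strictly slower than h(n)
  D. n² — O(n²) does not grow strictly faster than f(n)

Only option A (4ⁿ) lies strictly between.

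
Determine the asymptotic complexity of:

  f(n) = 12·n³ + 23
O(n³)

The dominant term in 12·n³ + 23 is 12·n³, which is Θ(n³).
Lower-order terms (23) are asymptotically negligible.
Constants are absorbed, so the tightest bound is O(n³).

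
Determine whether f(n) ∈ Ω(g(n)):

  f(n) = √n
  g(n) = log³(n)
True

f(n) = √n is O(√n), and g(n) = log³(n) is O(log³ n).
Since O(√n) grows at least as fast as O(log³ n), f(n) = Ω(g(n)) is true.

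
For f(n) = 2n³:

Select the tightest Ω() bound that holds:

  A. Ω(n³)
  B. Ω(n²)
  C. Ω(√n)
A

f(n) = 2n³ is Ω(n³).
All listed options are valid Big-Ω bounds (lower bounds),
but Ω(n³) is the tightest (largest valid bound).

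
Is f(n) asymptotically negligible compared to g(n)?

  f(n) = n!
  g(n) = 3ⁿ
False

f(n) = n! is O(n!), and g(n) = 3ⁿ is O(3ⁿ).
Since O(n!) grows faster than or equal to O(3ⁿ), f(n) = o(g(n)) is false.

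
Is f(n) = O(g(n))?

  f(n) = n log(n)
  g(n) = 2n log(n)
True

f(n) = n log(n) and g(n) = 2n log(n) are both O(n log n).
Big-O permits equal growth rates (f ≤ c·g for some c), so f(n) = O(g(n)) is true.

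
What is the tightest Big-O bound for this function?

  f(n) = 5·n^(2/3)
O(n^(2/3))

The dominant term in 5·n^(2/3) is 5·n^(2/3), which is Θ(n^(2/3)).
Constants are absorbed, so the tightest bound is O(n^(2/3)).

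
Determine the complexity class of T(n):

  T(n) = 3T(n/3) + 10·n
Θ(n log n)

Master Theorem: a = 3, b = 3, f(n) = 10·n.
Compute the critical exponent d = log₃(3) = 1.
Compare f(n) = Θ(n) against n^d:
  k = 1 = d, so f(n) = Θ(n^d) — Case 2.
  Work is balanced across levels: T(n) = Θ(n^d log n) = Θ(n log n).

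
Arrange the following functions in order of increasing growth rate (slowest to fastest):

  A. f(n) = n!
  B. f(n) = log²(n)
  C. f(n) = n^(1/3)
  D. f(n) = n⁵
B < C < D < A

Comparing growth rates:
B = log²(n) is O(log² n)
C = n^(1/3) is O(n^(1/3))
D = n⁵ is O(n⁵)
A = n! is O(n!)

Therefore, the order from slowest to fastest is: B < C < D < A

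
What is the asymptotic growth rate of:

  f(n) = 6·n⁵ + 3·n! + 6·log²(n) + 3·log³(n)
Θ(n!)

Order the terms by growth rate: 6·log²(n) ≺ 3·log³(n) ≺ 6·n⁵ ≺ 3·n!.
The fastest-growing term 3·n! dominates as n → ∞; dropping its constant factor gives Θ(n!).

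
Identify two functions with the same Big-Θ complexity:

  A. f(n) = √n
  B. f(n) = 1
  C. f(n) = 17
B and C

Examining each function:
  A. √n is O(√n)
  B. 1 is O(1)
  C. 17 is O(1)

Functions B and C both have the same complexity class.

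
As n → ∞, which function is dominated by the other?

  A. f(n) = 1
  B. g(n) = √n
A

f(n) = 1 is O(1), while g(n) = √n is O(√n).
Since O(1) grows slower than O(√n), f(n) is dominated.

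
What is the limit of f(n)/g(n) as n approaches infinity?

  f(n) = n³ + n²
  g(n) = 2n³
1/2

Since n³ + n² and 2n³ have the same growth rate (O(n³)),
the ratio converges to a constant: 1/2.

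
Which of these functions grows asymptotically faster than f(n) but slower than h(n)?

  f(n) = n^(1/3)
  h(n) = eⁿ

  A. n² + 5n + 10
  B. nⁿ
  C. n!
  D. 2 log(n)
A

We need g(n) with n^(1/3) = o(g(n)) and g(n) = o(eⁿ), i.e. O(n^(1/3)) ≺ g ≺ O(eⁿ).
Check each option:
  A. n² + 5n + 10 — O(n²) is strictly between O(n^(1/3)) and O(eⁿ) ✓
  B. nⁿ — O(nⁿ) does not grow strictly slower than h(n)
  C. n! — O(n!) does not grow strictly slower than h(n)
  D. 2 log(n) — O(log n) does not grow strictly faster than f(n)

Only option A (n² + 5n + 10) lies strictly between.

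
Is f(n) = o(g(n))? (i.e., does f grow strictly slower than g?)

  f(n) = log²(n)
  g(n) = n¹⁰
True

f(n) = log²(n) is O(log² n), and g(n) = n¹⁰ is O(n¹⁰).
Since O(log² n) grows strictly slower than O(n¹⁰), f(n) = o(g(n)) is true.
This means lim(n→∞) f(n)/g(n) = 0.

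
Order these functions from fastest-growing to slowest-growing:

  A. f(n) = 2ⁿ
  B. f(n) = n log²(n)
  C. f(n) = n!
C > A > B

Comparing growth rates:
C = n! is O(n!)
A = 2ⁿ is O(2ⁿ)
B = n log²(n) is O(n log² n)

Therefore, the order from fastest to slowest is: C > A > B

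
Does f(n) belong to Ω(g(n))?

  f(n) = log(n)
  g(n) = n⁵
False

f(n) = log(n) is O(log n), and g(n) = n⁵ is O(n⁵).
Since O(log n) grows slower than O(n⁵), f(n) = Ω(g(n)) is false.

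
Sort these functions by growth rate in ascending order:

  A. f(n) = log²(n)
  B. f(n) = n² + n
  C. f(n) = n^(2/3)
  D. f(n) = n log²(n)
A < C < D < B

Comparing growth rates:
A = log²(n) is O(log² n)
C = n^(2/3) is O(n^(2/3))
D = n log²(n) is O(n log² n)
B = n² + n is O(n²)

Therefore, the order from slowest to fastest is: A < C < D < B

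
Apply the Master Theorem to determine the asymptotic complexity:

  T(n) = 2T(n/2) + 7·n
Θ(n log n)

Master Theorem: a = 2, b = 2, f(n) = 7·n.
Compute the critical exponent d = log₂(2) = 1.
Compare f(n) = Θ(n) against n^d:
  k = 1 = d, so f(n) = Θ(n^d) — Case 2.
  Work is balanced across levels: T(n) = Θ(n^d log n) = Θ(n log n).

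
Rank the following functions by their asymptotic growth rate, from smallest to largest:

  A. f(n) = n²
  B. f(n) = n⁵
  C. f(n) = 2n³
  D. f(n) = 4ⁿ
A < C < B < D

Comparing growth rates:
A = n² is O(n²)
C = 2n³ is O(n³)
B = n⁵ is O(n⁵)
D = 4ⁿ is O(4ⁿ)

Therefore, the order from slowest to fastest is: A < C < B < D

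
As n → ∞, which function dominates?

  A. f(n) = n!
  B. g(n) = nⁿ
B

f(n) = n! is O(n!), while g(n) = nⁿ is O(nⁿ).
Since O(nⁿ) grows faster than O(n!), g(n) dominates.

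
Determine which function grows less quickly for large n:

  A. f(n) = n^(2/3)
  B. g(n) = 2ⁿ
A

f(n) = n^(2/3) is O(n^(2/3)), while g(n) = 2ⁿ is O(2ⁿ).
Since O(n^(2/3)) grows slower than O(2ⁿ), f(n) is dominated.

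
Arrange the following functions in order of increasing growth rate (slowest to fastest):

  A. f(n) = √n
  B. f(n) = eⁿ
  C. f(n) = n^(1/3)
C < A < B

Comparing growth rates:
C = n^(1/3) is O(n^(1/3))
A = √n is O(√n)
B = eⁿ is O(eⁿ)

Therefore, the order from slowest to fastest is: C < A < B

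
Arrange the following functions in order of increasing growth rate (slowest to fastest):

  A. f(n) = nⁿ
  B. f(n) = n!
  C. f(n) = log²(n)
C < B < A

Comparing growth rates:
C = log²(n) is O(log² n)
B = n! is O(n!)
A = nⁿ is O(nⁿ)

Therefore, the order from slowest to fastest is: C < B < A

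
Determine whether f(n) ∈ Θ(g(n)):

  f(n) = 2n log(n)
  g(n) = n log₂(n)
True

f(n) = 2n log(n) and g(n) = n log₂(n) are both O(n log n).
Since they have the same asymptotic growth rate, f(n) = Θ(g(n)) is true.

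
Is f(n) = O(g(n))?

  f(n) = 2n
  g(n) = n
True

f(n) = 2n and g(n) = n are both O(n).
Big-O permits equal growth rates (f ≤ c·g for some c), so f(n) = O(g(n)) is true.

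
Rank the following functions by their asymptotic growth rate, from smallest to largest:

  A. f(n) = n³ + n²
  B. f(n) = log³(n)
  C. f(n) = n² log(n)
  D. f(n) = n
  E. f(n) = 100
E < B < D < C < A

Comparing growth rates:
E = 100 is O(1)
B = log³(n) is O(log³ n)
D = n is O(n)
C = n² log(n) is O(n² log n)
A = n³ + n² is O(n³)

Therefore, the order from slowest to fastest is: E < B < D < C < A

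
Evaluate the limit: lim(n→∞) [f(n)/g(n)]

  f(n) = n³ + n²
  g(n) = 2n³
1/2

Since n³ + n² and 2n³ have the same growth rate (O(n³)),
the ratio converges to a constant: 1/2.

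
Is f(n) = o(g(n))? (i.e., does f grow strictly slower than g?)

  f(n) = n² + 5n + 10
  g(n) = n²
False

f(n) = n² + 5n + 10 is O(n²), and g(n) = n² is O(n²).
Since they have the same growth rate, f(n) = o(g(n)) is false.
(f = o(g) requires f to grow strictly slower, not equal.)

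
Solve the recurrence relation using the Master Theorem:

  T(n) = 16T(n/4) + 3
Θ(n²)

Master Theorem: a = 16, b = 4, f(n) = 3.
Compute the critical exponent d = log₄(16) = 2.
Compare f(n) = Θ(1) against n^d:
  k = 0 < d = 2, so f(n) = O(n^(d-ε)) — Case 1.
  The recursion cost dominates: T(n) = Θ(n^d) = Θ(n²).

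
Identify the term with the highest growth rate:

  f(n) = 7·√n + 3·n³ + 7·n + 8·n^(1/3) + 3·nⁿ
3·nⁿ

Looking at each term:
  - 7·√n is O(√n)
  - 3·n³ is O(n³)
  - 7·n is O(n)
  - 8·n^(1/3) is O(n^(1/3))
  - 3·nⁿ is O(nⁿ)

The term 3·nⁿ (O(nⁿ)) grows fastest and dominates all others.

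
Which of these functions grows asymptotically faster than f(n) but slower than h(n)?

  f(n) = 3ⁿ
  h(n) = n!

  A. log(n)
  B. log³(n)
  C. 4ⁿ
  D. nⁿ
C

We need g(n) with 3ⁿ = o(g(n)) and g(n) = o(n!), i.e. O(3ⁿ) ≺ g ≺ O(n!).
Check each option:
  A. log(n) — O(log n) does not grow strictly faster than f(n)
  B. log³(n) — O(log³ n) does not grow strictly faster than f(n)
  C. 4ⁿ — O(4ⁿ) is strictly between O(3ⁿ) and O(n!) ✓
  D. nⁿ — O(nⁿ) does not grow strictly slower than h(n)

Only option C (4ⁿ) lies strictly between.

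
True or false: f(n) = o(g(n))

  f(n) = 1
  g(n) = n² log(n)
True

f(n) = 1 is O(1), and g(n) = n² log(n) is O(n² log n).
Since O(1) grows strictly slower than O(n² log n), f(n) = o(g(n)) is true.
This means lim(n→∞) f(n)/g(n) = 0.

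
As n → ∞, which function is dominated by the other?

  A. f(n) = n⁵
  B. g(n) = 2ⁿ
A

f(n) = n⁵ is O(n⁵), while g(n) = 2ⁿ is O(2ⁿ).
Since O(n⁵) grows slower than O(2ⁿ), f(n) is dominated.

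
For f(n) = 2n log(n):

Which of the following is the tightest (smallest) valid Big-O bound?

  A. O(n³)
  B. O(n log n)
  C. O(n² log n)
B

f(n) = 2n log(n) is O(n log n).
All listed options are valid Big-O bounds (upper bounds),
but O(n log n) is the tightest (smallest valid bound).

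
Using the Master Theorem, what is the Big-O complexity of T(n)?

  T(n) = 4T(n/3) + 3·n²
Θ(n²)

Master Theorem: a = 4, b = 3, f(n) = 3·n².
Compute the critical exponent d = log₃(4) = 1.262.
Compare f(n) = Θ(n²) against n^d:
  k = 2 > d = 1.262, so f(n) = Ω(n^(d+ε)) — Case 3.
  Regularity: a·(n/b)^2/n^2 = a/b^2 = 4/9 < 1 ✓.
  The top-level work dominates: T(n) = Θ(f(n)) = Θ(n²).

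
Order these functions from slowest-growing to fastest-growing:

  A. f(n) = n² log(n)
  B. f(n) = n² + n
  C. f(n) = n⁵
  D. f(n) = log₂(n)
D < B < A < C

Comparing growth rates:
D = log₂(n) is O(log n)
B = n² + n is O(n²)
A = n² log(n) is O(n² log n)
C = n⁵ is O(n⁵)

Therefore, the order from slowest to fastest is: D < B < A < C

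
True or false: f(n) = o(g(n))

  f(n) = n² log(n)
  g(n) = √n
False

f(n) = n² log(n) is O(n² log n), and g(n) = √n is O(√n).
Since O(n² log n) grows faster than or equal to O(√n), f(n) = o(g(n)) is false.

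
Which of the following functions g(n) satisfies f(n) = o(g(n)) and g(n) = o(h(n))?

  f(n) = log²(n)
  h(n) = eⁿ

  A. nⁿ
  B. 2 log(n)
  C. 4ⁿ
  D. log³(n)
D

We need g(n) with log²(n) = o(g(n)) and g(n) = o(eⁿ), i.e. O(log² n) ≺ g ≺ O(eⁿ).
Check each option:
  A. nⁿ — O(nⁿ) does not grow strictly slower than h(n)
  B. 2 log(n) — O(log n) does not grow strictly faster than f(n)
  C. 4ⁿ — O(4ⁿ) does not grow strictly slower than h(n)
  D. log³(n) — O(log³ n) is strictly between O(log² n) and O(eⁿ) ✓

Only option D (log³(n)) lies strictly between.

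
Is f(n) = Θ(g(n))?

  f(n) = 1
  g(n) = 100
True

f(n) = 1 and g(n) = 100 are both O(1).
Since they have the same asymptotic growth rate, f(n) = Θ(g(n)) is true.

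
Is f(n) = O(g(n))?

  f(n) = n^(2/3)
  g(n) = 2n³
True

f(n) = n^(2/3) is O(n^(2/3)), and g(n) = 2n³ is O(n³).
Since O(n^(2/3)) ⊆ O(n³) (f grows no faster than g), f(n) = O(g(n)) is true.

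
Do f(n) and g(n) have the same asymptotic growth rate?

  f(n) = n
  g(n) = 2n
True

f(n) = n and g(n) = 2n are both O(n).
Since they have the same asymptotic growth rate, f(n) = Θ(g(n)) is true.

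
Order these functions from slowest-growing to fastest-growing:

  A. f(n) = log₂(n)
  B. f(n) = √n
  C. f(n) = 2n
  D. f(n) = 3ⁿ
A < B < C < D

Comparing growth rates:
A = log₂(n) is O(log n)
B = √n is O(√n)
C = 2n is O(n)
D = 3ⁿ is O(3ⁿ)

Therefore, the order from slowest to fastest is: A < B < C < D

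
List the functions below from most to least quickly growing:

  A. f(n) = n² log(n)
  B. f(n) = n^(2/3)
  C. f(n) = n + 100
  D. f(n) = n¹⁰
D > A > C > B

Comparing growth rates:
D = n¹⁰ is O(n¹⁰)
A = n² log(n) is O(n² log n)
C = n + 100 is O(n)
B = n^(2/3) is O(n^(2/3))

Therefore, the order from fastest to slowest is: D > A > C > B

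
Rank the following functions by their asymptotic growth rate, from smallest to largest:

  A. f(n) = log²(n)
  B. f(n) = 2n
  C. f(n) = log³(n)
A < C < B

Comparing growth rates:
A = log²(n) is O(log² n)
C = log³(n) is O(log³ n)
B = 2n is O(n)

Therefore, the order from slowest to fastest is: A < C < B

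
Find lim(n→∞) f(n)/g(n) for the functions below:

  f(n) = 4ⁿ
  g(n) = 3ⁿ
∞

Since 4ⁿ (O(4ⁿ)) grows faster than 3ⁿ (O(3ⁿ)),
the ratio f(n)/g(n) → ∞ as n → ∞.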